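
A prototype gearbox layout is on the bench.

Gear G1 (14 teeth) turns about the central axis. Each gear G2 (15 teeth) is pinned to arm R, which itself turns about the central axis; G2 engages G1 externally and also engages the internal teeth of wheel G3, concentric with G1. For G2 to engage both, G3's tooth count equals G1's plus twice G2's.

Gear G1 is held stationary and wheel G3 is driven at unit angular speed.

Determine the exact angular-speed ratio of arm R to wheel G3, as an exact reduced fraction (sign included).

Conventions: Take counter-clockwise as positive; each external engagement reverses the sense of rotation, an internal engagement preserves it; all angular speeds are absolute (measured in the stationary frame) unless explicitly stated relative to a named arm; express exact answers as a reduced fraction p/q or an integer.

planetary set (14T centre, 15T on arm, 44T internal) — Willis relation
ring teeth: 14 + 2·15 = 44
14(ω_sun−ω_arm) = −44(ω_ring−ω_arm),  ω_sun = 0, ω_ring = 1
14(0−ω_arm) = −44(1−ω_arm)  ⇒  58·ω_arm = 44  ⇒  ω_arm = 22/29
ω_out/ω_in = 22/29

22/29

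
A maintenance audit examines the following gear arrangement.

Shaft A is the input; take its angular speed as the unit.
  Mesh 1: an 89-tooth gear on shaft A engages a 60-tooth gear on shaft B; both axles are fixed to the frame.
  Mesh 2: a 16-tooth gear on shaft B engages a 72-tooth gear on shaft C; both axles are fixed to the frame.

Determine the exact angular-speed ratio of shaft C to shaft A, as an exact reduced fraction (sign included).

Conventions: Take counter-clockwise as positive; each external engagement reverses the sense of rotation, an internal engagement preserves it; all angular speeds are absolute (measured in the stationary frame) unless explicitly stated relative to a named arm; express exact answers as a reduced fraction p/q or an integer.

89/270

class = fixed-axis compound train [2 meshes; 2 ratios multiply, 2 sense flips]
mesh 1 [89T→60T]: running ratio 89/60, sense −
mesh 2 [16T→72T]: running ratio 89/270, sense +
ω_out/ω_in = 89/270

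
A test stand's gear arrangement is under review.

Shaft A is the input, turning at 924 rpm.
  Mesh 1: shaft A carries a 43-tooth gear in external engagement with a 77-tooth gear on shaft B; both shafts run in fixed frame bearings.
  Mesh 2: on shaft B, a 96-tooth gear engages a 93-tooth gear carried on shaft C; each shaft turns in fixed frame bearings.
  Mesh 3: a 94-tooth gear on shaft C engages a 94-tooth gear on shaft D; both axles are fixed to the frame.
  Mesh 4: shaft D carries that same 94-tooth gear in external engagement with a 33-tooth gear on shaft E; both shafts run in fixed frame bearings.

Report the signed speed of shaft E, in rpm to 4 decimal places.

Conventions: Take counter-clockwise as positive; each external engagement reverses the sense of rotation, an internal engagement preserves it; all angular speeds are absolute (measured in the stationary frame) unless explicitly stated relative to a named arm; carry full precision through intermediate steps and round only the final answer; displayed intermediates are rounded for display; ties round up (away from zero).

+1517.2317 rpm

4-mesh fixed-axis compound train (all bearings frame-fixed)
mesh 1 [43T→77T]: ω = 924.0000×43/77 = 516.0000 rpm, sense flips to −
mesh 2 [96T→93T]: ω = 516.0000×96/93 = 532.6452 rpm, sense flips to +
mesh 3 [94T→94T]: ω = 532.6452×94/94 = 532.6452 rpm, sense flips to −
mesh 4 [94T→33T]: ω = 532.6452×94/33 = 1517.2317 rpm, sense flips to +
signed output speed = +1517.2317 rpm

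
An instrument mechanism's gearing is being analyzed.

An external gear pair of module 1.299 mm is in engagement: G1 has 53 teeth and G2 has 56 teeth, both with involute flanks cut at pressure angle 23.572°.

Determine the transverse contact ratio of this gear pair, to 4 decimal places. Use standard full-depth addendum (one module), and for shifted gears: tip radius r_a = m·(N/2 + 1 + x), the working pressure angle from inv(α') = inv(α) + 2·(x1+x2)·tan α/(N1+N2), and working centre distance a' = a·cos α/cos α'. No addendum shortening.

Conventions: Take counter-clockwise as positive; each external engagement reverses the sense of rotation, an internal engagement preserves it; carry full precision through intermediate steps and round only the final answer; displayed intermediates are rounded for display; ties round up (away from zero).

1.5996

topology: single-mesh involute geometry — m = 1.299, 53T/56T pair
base radii: r_b1 = 31.551144, r_b2 = 33.337057
tip radii: r_a1 = 35.722500, r_a2 = 37.671000
no profile shift: α' = α, a' = a
action lengths: √(r_a1²−r_b1²) = 16.751786, √(r_a2²−r_b2²) = 17.542658
base pitch p_b = π·m·cos α = 3.740409
CR = (16.751786 + 17.542658 − 70.795500·sin 23.57200°)/3.740409 = 1.599622
contact ratio ≈ 1.5996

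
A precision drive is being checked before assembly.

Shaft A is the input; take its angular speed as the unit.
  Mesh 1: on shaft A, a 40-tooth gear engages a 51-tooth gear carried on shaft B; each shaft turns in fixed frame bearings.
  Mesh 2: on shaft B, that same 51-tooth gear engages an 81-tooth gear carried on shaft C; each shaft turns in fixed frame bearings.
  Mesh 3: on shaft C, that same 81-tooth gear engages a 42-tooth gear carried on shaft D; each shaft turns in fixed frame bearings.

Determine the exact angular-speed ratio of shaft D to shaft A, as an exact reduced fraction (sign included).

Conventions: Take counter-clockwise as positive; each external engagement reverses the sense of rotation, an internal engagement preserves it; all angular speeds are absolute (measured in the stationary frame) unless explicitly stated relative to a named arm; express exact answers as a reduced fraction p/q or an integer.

class = fixed-axis compound train [3 meshes; 3 ratios multiply, 3 sense flips]
mesh 1 [40T→51T]: running ratio 40/51, sense −
mesh 2 [51T→81T]: running ratio 40/81, sense +
mesh 3 [81T→42T]: running ratio 20/21, sense −
ω_out/ω_in = -20/21

-20/21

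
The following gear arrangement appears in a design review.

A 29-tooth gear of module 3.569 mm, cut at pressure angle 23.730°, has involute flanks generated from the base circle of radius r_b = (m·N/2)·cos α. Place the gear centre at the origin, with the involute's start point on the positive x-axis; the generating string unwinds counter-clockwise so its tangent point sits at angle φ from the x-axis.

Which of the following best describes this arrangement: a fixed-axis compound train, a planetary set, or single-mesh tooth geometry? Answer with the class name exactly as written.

single-mesh tooth geometry

single-mesh involute tooth geometry (29T wheel at module 3.569)
classification: single-mesh tooth geometry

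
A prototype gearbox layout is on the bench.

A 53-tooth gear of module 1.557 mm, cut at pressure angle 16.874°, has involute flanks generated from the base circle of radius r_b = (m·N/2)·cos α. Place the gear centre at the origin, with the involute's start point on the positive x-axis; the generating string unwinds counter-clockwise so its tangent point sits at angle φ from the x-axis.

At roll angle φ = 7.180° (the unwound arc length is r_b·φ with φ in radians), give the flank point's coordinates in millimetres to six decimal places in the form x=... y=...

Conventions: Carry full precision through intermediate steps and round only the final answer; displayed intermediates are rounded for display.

x=39.792854 y=0.025860

recognized (one wheel, involute flank): single-mesh tooth geometry, m = 1.557, N = 53
pitch radius r_p = m·N/2 = 1.557·53/2 = 41.260500
base radius r_b = r_p·cos α = 41.260500·cos 16.874° = 39.484046
roll angle φ = 7.180° = 0.12531464 rad
x = r_b·(cos φ + φ·sin φ) = 39.792854
y = r_b·(sin φ − φ·cos φ) = 0.025860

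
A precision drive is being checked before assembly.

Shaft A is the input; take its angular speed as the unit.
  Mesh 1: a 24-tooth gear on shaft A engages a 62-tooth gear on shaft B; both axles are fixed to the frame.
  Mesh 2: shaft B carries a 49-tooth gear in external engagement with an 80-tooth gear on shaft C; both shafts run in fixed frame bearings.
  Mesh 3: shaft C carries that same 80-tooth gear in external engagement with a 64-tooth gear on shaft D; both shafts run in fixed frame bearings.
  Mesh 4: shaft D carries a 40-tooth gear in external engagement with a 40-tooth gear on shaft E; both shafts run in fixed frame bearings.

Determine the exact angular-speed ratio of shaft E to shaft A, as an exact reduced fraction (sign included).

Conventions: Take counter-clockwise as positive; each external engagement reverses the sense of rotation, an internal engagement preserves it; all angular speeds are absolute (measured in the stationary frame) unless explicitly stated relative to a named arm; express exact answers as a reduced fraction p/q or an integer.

147/496

class = fixed-axis compound train [4 meshes; 4 ratios multiply, 4 sense flips]
mesh 1 [24T→62T]: running ratio 12/31, sense −
mesh 2 [49T→80T]: running ratio 147/620, sense +
mesh 3 [80T→64T]: running ratio 147/496, sense −
mesh 4 [40T→40T]: running ratio 147/496, sense +
ω_out/ω_in = 147/496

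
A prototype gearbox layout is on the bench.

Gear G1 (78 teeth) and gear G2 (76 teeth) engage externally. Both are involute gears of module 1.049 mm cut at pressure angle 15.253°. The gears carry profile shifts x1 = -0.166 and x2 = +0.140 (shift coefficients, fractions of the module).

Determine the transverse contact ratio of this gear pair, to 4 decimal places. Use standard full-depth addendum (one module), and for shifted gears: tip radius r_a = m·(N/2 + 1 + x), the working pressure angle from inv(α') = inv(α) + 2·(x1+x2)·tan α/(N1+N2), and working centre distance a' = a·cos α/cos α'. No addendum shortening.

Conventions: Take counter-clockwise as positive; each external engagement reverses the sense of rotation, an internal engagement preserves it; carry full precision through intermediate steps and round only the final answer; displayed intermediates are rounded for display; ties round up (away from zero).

2.1863

recognized (one external pair, fixed centres): single-mesh tooth geometry, m = 1.049, N1 = 78, N2 = 76
base radii: r_b1 = 39.469851, r_b2 = 38.457803
tip radii: r_a1 = 41.785866, r_a2 = 41.057860
inv(α') = inv(15.253°) + 2·(-0.166+0.140)·tan α/(78+76) = 0.00638040  ⇒  α' = 15.18170°
a' = a·cos α / cos α' = 80.7730·cos 15.253°/cos 15.18170° = 80.745664
action lengths: √(r_a1²−r_b1²) = 13.718217, √(r_a2²−r_b2²) = 14.378638
base pitch p_b = π·m·cos α = 3.179441
CR = (13.718217 + 14.378638 − 80.745664·sin 15.18170°)/3.179441 = 2.186265
contact ratio ≈ 2.1863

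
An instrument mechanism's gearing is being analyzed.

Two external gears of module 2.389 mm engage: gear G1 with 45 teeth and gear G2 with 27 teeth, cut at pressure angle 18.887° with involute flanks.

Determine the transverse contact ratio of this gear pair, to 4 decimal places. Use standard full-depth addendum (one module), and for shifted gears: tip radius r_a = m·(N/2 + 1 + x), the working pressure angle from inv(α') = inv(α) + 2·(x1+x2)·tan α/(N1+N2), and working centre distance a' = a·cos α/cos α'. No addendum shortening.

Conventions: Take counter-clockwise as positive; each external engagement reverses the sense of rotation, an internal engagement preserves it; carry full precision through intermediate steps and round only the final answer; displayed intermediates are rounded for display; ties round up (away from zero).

1.7365

recognized (one external pair, fixed centres): single-mesh tooth geometry, m = 2.389, N1 = 45, N2 = 27
base radii: r_b1 = 50.858402, r_b2 = 30.515041
tip radii: r_a1 = 56.141500, r_a2 = 34.640500
no profile shift: α' = α, a' = a
action lengths: √(r_a1²−r_b1²) = 23.775847, √(r_a2²−r_b2²) = 16.395014
base pitch p_b = π·m·cos α = 7.101173
CR = (23.775847 + 16.395014 − 86.004000·sin 18.88700°)/7.101173 = 1.736492
contact ratio ≈ 1.7365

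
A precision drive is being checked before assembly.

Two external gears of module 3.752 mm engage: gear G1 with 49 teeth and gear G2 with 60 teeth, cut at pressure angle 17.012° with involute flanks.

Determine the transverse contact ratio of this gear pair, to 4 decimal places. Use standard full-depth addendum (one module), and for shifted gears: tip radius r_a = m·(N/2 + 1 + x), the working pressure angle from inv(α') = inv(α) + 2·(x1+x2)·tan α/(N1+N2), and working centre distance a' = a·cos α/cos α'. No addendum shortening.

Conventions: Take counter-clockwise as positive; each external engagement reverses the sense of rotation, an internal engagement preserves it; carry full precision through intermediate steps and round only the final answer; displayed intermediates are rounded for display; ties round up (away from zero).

single-mesh involute tooth geometry (49T engaging 60T at module 3.752)
base radii: r_b1 = 87.901728, r_b2 = 107.634768
tip radii: r_a1 = 95.676000, r_a2 = 116.312000
no profile shift: α' = α, a' = a
action lengths: √(r_a1²−r_b1²) = 37.778079, √(r_a2²−r_b2²) = 44.082173
base pitch p_b = π·m·cos α = 11.271487
CR = (37.778079 + 44.082173 − 204.484000·sin 17.01200°)/11.271487 = 1.954841
contact ratio ≈ 1.9548

1.9548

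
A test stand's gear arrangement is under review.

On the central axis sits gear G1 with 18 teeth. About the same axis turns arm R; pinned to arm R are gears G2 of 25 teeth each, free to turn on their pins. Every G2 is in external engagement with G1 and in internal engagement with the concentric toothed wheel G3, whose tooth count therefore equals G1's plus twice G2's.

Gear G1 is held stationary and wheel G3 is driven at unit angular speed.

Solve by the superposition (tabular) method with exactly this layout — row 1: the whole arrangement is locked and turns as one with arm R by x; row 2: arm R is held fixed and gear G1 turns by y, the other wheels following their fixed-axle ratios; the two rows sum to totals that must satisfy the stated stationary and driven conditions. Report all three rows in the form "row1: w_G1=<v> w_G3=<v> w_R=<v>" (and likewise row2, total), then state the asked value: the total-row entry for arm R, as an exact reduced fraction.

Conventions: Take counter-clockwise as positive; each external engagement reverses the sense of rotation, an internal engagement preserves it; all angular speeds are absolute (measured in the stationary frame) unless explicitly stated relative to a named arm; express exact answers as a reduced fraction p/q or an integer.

row1: w_G1=34/43 w_G3=34/43 w_R=34/43
row2: w_G1=-34/43 w_G3=9/43 w_R=0
total: w_G1=0 w_G3=1 w_R=34/43
asked value: 34/43

topology: planetary set — G1 18T / G2 25T / G3 68T, arm = carrier (Willis)
superposition row 1 [locked train]: every member turns x
row 2 (arm held, sun turns y): ω_ring = −(18/68)·y, ω_arm = 0
boundary: total ω_sun = x + y = 0 and total ω_ring = x − (18/68)·y = 1  ⇒  y = -34/43, x = 34/43
row 2 ring = −(18/68)·(-34/43) = 9/43
totals (row 1 + row 2): sun 34/43 + (-34/43) = 0, ring 34/43 + 9/43 = 1, arm 34/43 + 0 = 34/43
asked cell (total, arm) = 34/43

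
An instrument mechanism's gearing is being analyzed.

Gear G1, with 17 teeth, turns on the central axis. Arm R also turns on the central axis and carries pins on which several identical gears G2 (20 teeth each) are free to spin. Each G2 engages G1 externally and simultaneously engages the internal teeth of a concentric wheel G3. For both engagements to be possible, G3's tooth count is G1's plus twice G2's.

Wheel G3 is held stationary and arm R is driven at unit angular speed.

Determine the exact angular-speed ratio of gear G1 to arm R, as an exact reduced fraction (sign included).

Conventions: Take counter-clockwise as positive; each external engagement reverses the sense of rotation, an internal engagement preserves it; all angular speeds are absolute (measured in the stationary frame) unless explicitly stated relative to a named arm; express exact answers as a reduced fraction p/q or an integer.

recognized (axles ride arm R): planetary set, 17/20/57 teeth
ring teeth: 17 + 2·20 = 57
17(ω_sun−ω_arm) = −57(ω_ring−ω_arm),  ω_ring = 0, ω_arm = 1
ω_sun = 1 − (57/17)(0−1) = 74/17
ω_out/ω_in = 74/17

74/17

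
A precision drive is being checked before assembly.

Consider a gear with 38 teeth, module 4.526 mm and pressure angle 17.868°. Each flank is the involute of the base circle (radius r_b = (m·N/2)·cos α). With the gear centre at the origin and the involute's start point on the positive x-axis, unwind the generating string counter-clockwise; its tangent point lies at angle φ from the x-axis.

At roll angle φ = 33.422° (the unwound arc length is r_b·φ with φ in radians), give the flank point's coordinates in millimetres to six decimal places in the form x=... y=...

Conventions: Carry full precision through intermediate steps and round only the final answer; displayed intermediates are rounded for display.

single-mesh involute tooth geometry (38T wheel at module 4.526)
pitch radius r_p = m·N/2 = 4.526·38/2 = 85.994000
base radius r_b = r_p·cos α = 85.994000·cos 17.868° = 81.846158
roll angle φ = 33.422° = 0.58332394 rad
x = r_b·(cos φ + φ·sin φ) = 94.608593
y = r_b·(sin φ − φ·cos φ) = 5.233067

x=94.608593 y=5.233067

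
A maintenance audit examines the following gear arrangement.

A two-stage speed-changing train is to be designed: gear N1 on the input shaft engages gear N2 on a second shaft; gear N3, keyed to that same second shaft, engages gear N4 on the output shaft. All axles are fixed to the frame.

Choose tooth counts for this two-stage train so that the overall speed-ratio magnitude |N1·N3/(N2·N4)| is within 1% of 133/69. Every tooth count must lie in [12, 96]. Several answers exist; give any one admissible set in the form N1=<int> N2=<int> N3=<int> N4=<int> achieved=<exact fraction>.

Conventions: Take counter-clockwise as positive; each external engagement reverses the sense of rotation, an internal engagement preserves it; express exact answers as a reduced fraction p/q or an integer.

N1=14 N2=12 N3=38 N4=23 achieved=133/69

2-stage fixed-axis compound train for ratio 133/69
target = 133/69 in lowest terms: an exact hit needs N1·N3 = k·133 and N2·N4 = k·69 for one integer k, every count in [12, 96]; additionally prefer no 1:1 stage (N1 ≠ N2, N3 ≠ N4)
k = 1…3: no 1:1-free in-range split of k·133 and k·69 into factor pairs; take k = 4
k = 4: N1·N3 = 532 = 14·38, N2·N4 = 276 = 12·23
achieved = 14·38/(12·23) = 133/69; |achieved − target| = 0 ≤ 133/6900 ✓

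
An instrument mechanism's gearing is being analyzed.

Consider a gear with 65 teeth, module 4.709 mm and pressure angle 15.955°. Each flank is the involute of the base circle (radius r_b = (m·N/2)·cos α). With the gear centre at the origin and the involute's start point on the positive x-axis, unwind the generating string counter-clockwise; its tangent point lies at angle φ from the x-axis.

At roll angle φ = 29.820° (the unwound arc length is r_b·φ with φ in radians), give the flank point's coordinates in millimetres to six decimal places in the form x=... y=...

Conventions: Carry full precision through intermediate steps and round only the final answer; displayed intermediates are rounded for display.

x=165.746832 y=6.729383

single-mesh involute tooth geometry (65T wheel at module 4.709)
pitch radius r_p = m·N/2 = 4.709·65/2 = 153.042500
base radius r_b = r_p·cos α = 153.042500·cos 15.955° = 147.146979
roll angle φ = 29.820° = 0.52045718 rad
x = r_b·(cos φ + φ·sin φ) = 165.746832
y = r_b·(sin φ − φ·cos φ) = 6.729383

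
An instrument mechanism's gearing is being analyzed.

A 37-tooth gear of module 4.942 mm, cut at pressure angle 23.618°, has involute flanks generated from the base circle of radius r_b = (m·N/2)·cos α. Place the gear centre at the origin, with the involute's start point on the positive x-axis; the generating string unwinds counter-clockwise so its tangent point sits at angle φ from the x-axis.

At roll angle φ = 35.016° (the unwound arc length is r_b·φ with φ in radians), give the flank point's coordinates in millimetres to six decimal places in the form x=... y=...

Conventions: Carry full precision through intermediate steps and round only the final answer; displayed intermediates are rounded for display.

single-mesh involute tooth geometry (37T wheel at module 4.942)
pitch radius r_p = m·N/2 = 4.942·37/2 = 91.427000
base radius r_b = r_p·cos α = 91.427000·cos 23.618° = 83.768792
roll angle φ = 35.016° = 0.61114449 rad
x = r_b·(cos φ + φ·sin φ) = 97.981818
y = r_b·(sin φ − φ·cos φ) = 6.138813

x=97.981818 y=6.138813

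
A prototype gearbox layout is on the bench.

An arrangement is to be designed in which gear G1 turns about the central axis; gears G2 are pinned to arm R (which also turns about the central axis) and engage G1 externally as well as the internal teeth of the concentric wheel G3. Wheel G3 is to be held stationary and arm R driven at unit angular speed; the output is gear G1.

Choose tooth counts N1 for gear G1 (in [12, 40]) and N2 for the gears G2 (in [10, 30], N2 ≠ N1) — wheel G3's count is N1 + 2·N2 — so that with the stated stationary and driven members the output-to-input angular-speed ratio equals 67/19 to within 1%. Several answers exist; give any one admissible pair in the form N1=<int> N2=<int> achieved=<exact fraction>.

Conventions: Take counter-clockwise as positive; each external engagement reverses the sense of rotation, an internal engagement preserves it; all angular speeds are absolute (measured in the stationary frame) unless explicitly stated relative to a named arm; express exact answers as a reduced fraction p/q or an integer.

topology: planetary set — design target 67/19, arm = carrier (Willis)
Willis with ω_ring = 0: ω_sun/ω_arm = (N1+N3)/N1; set equal to 67/19  ⇒  N3/N1 = 67/19 − 1 = 48/19
N3 = N1 + 2·N2  ⇒  N2/N1 = (N3/N1 − 1)/2 = (48/19 − 1)/2 = 29/38
smallest multiple with N1 ≥ 12 and N2 ≥ 10: k = 1  ⇒  N1 = 1·38 = 38, N2 = 1·29 = 29 (N1 ≤ 40, N2 ≤ 30, N2 ≠ N1 ✓), N3 = 38 + 2·29 = 96
check: (N1+N3)/N1 with N1 = 38, N3 = 96 gives 67/19; |achieved − target| = 0 ≤ 67/1900 ✓

N1=38 N2=29 achieved=67/19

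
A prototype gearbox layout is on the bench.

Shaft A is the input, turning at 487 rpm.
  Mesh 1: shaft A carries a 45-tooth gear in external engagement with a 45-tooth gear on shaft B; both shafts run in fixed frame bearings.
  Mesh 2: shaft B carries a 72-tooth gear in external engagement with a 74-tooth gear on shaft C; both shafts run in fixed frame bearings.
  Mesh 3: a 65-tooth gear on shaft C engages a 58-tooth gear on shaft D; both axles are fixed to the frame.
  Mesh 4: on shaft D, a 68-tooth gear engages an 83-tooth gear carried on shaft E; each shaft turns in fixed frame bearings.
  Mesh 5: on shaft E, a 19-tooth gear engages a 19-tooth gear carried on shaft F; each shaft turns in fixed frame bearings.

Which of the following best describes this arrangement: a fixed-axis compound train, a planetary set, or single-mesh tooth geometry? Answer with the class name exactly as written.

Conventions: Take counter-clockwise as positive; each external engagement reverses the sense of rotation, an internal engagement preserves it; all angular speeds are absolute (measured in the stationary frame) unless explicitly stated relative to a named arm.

topology: fixed-axis compound train — 5 meshes, A→F
classification: fixed-axis compound train

fixed-axis compound train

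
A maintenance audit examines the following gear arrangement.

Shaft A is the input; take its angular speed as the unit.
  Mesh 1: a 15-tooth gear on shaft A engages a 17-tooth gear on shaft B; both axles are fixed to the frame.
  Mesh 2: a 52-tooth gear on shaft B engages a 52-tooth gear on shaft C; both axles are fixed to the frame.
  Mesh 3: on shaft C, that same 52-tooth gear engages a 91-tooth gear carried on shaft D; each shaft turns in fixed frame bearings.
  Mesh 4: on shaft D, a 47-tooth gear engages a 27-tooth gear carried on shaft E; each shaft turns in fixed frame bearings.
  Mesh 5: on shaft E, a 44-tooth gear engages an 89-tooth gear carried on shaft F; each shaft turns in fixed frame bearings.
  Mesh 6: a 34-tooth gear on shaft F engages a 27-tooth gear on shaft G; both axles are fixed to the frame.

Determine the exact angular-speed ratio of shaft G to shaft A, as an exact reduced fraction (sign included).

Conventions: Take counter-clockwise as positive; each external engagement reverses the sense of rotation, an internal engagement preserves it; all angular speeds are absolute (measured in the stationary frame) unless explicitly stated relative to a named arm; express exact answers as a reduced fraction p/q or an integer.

82720/151389

class = fixed-axis compound train [6 meshes; 6 ratios multiply, 6 sense flips]
mesh 1 [15T→17T]: running ratio 15/17, sense −
mesh 2 [52T→52T]: running ratio 15/17, sense +
mesh 3 [52T→91T]: running ratio 60/119, sense −
mesh 4 [47T→27T]: running ratio 940/1071, sense +
mesh 5 [44T→89T]: running ratio 41360/95319, sense −
mesh 6 [34T→27T]: running ratio 82720/151389, sense +
ω_out/ω_in = 82720/151389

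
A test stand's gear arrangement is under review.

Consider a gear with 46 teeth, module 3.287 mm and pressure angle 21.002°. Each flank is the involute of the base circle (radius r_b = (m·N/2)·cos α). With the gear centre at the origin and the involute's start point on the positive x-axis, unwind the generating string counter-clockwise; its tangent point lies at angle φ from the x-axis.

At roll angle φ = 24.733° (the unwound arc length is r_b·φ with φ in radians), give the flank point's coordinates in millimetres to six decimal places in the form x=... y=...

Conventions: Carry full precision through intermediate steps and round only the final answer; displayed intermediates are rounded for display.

x=76.851336 y=1.857378

single-mesh involute tooth geometry (46T wheel at module 3.287)
pitch radius r_p = m·N/2 = 3.287·46/2 = 75.601000
base radius r_b = r_p·cos α = 75.601000·cos 21.002° = 70.578668
roll angle φ = 24.733° = 0.43167228 rad
x = r_b·(cos φ + φ·sin φ) = 76.851336
y = r_b·(sin φ − φ·cos φ) = 1.857378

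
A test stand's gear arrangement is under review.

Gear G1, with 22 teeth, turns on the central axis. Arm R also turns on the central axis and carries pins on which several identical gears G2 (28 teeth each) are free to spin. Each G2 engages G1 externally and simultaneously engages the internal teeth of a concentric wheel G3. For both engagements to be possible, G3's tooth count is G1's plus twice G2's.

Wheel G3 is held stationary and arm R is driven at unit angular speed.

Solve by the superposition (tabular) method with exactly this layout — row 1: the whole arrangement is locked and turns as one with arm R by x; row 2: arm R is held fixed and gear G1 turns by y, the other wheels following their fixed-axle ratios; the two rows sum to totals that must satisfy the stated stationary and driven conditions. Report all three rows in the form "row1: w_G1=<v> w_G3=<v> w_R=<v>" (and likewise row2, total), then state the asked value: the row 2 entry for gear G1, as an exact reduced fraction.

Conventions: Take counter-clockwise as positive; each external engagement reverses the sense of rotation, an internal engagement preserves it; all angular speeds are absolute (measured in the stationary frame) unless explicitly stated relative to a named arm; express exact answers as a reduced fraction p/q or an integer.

topology: planetary set — G1 22T / G2 28T / G3 78T, arm = carrier (Willis)
row 1 — lock + rotate with arm: ω_sun = ω_ring = ω_arm = x
row 2 (arm held, sun turns y): ω_ring = −(22/78)·y, ω_arm = 0
boundary: total ω_ring = x − (22/78)·y = 0 and total ω_arm = x = 1  ⇒  y = 39/11, x = 1
row 2 ring = −(22/78)·39/11 = -1
totals (row 1 + row 2): sun 1 + 39/11 = 50/11, ring 1 + (-1) = 0, arm 1 + 0 = 1
asked cell (row2, sun) = 39/11

row1: w_G1=1 w_G3=1 w_R=1
row2: w_G1=39/11 w_G3=-1 w_R=0
total: w_G1=50/11 w_G3=0 w_R=1
asked value: 39/11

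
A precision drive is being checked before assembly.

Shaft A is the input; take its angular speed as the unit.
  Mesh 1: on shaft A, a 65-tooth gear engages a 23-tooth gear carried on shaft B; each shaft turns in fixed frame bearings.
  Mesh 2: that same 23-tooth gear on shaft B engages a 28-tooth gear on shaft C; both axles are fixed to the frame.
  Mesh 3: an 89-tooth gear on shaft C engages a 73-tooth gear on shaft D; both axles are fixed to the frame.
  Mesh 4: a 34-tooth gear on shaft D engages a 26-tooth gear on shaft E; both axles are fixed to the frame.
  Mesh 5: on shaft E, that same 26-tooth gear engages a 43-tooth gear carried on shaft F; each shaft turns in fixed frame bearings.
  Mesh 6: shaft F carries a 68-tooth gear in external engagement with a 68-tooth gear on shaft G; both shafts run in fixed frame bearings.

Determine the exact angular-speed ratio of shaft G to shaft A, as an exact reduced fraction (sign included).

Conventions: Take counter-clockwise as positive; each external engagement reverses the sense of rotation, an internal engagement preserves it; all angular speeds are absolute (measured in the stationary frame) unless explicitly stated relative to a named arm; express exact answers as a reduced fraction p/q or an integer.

class = fixed-axis compound train [6 meshes; 6 ratios multiply, 6 sense flips]
mesh 1 [65T→23T]: running ratio 65/23, sense −
mesh 2 [23T→28T]: running ratio 65/28, sense +
mesh 3 [89T→73T]: running ratio 5785/2044, sense −
mesh 4 [34T→26T]: running ratio 7565/2044, sense +
mesh 5 [26T→43T]: running ratio 98345/43946, sense −
mesh 6 [68T→68T]: running ratio 98345/43946, sense +
ω_out/ω_in = 98345/43946

98345/43946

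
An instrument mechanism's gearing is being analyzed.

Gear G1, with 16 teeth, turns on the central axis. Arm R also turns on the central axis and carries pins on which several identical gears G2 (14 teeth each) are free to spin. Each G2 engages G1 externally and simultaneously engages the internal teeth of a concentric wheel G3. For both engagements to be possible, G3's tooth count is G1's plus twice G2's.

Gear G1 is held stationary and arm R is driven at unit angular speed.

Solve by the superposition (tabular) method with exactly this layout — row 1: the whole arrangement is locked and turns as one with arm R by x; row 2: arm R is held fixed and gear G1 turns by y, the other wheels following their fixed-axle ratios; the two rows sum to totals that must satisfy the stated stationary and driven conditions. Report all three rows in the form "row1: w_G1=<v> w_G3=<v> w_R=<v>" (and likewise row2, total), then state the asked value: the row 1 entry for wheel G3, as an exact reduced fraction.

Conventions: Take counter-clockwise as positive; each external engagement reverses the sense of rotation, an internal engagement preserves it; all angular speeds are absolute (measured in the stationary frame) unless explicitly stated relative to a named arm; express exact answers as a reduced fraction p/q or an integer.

topology: planetary set — G1 16T / G2 14T / G3 44T, arm = carrier (Willis)
superposition row 1 [locked train]: every member turns x
superposition row 2 [arm held]: sun y, ring −(16/44)·y, arm 0
boundary: total ω_sun = x + y = 0 and total ω_arm = x = 1  ⇒  y = -1, x = 1
row 2 ring = −(16/44)·(-1) = 4/11
totals (row 1 + row 2): sun 1 + (-1) = 0, ring 1 + 4/11 = 15/11, arm 1 + 0 = 1
asked cell (row1, ring) = 1

row1: w_G1=1 w_G3=1 w_R=1
row2: w_G1=-1 w_G3=4/11 w_R=0
total: w_G1=0 w_G3=15/11 w_R=1
asked value: 1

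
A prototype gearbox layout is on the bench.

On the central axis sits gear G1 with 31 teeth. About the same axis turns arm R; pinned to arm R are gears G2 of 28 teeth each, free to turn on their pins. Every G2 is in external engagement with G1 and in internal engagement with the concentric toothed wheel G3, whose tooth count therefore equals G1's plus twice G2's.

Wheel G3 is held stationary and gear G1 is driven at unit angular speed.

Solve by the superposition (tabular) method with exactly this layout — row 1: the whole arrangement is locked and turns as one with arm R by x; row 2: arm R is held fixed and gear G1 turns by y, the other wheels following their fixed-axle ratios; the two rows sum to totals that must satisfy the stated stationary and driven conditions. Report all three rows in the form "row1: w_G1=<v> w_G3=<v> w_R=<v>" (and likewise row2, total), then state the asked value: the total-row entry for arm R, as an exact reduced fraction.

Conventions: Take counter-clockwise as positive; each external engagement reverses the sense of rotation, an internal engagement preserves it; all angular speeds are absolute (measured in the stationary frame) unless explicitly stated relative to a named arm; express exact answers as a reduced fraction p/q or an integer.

row1: w_G1=31/118 w_G3=31/118 w_R=31/118
row2: w_G1=87/118 w_G3=-31/118 w_R=0
total: w_G1=1 w_G3=0 w_R=31/118
asked value: 31/118

planetary set (31T centre, 28T on arm, 87T internal) — Willis relation
row 1 — lock + rotate with arm: ω_sun = ω_ring = ω_arm = x
row 2 (arm held, sun turns y): ω_ring = −(31/87)·y, ω_arm = 0
boundary: total ω_ring = x − (31/87)·y = 0 and total ω_sun = x + y = 1  ⇒  y = 87/118, x = 31/118
row 2 ring = −(31/87)·87/118 = -31/118
totals (row 1 + row 2): sun 31/118 + 87/118 = 1, ring 31/118 + (-31/118) = 0, arm 31/118 + 0 = 31/118
asked cell (total, arm) = 31/118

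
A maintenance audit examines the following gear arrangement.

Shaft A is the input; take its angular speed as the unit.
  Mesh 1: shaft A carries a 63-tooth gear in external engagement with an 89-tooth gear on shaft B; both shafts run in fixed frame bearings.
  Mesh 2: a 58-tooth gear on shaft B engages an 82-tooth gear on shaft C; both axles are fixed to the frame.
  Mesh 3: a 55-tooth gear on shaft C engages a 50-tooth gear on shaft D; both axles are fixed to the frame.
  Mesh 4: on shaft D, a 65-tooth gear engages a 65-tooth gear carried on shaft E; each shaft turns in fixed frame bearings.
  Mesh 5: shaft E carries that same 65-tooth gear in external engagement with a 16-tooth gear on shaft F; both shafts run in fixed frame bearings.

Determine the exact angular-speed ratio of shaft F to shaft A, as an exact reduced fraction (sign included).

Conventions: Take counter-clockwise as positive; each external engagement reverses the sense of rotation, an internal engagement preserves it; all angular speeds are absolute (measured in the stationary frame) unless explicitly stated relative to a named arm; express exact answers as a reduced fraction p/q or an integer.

class = fixed-axis compound train [5 meshes; 5 ratios multiply, 5 sense flips]
mesh 1 [63T→89T]: running ratio 63/89, sense −
mesh 2 [58T→82T]: running ratio 1827/3649, sense +
mesh 3 [55T→50T]: running ratio 20097/36490, sense −
mesh 4 [65T→65T]: running ratio 20097/36490, sense +
mesh 5 [65T→16T]: running ratio 261261/116768, sense −
ω_out/ω_in = -261261/116768

-261261/116768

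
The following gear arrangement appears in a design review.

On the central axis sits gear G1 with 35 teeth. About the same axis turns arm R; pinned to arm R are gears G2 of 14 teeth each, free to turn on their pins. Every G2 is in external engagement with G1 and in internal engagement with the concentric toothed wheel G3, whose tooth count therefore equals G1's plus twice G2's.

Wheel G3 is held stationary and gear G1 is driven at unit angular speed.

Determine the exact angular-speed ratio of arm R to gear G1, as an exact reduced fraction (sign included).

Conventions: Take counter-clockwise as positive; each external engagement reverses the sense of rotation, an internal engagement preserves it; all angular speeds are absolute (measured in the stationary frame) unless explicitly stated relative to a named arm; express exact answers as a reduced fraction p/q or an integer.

class = planetary set [G3 = 35+2·14 = 63; Willis about the carrier]
ring teeth: 35 + 2·14 = 63
35(ω_sun−ω_arm) = −63(ω_ring−ω_arm),  ω_ring = 0, ω_sun = 1
35(1−ω_arm) = −63(0−ω_arm)  ⇒  98·ω_arm = 35  ⇒  ω_arm = 5/14
ω_out/ω_in = 5/14

5/14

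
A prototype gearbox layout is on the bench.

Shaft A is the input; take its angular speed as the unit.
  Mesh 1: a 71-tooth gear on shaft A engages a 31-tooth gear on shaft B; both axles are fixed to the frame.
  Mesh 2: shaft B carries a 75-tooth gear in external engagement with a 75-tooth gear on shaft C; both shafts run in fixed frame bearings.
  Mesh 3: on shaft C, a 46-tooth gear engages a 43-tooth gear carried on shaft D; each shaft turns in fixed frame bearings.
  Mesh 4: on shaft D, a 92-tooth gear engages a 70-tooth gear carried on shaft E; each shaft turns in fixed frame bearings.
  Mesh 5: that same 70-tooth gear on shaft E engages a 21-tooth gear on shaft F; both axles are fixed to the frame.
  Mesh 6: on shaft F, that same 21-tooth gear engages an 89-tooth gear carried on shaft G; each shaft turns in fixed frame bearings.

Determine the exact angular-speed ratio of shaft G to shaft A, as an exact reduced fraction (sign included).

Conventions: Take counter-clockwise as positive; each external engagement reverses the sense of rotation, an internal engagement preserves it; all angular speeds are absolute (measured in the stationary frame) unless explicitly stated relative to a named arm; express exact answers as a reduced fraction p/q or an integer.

class = fixed-axis compound train [6 meshes; 6 ratios multiply, 6 sense flips]
mesh 1 [71T→31T]: running ratio 71/31, sense −
mesh 2 [75T→75T]: running ratio 71/31, sense +
mesh 3 [46T→43T]: running ratio 3266/1333, sense −
mesh 4 [92T→70T]: running ratio 150236/46655, sense +
mesh 5 [70T→21T]: running ratio 300472/27993, sense −
mesh 6 [21T→89T]: running ratio 300472/118637, sense +
ω_out/ω_in = 300472/118637

300472/118637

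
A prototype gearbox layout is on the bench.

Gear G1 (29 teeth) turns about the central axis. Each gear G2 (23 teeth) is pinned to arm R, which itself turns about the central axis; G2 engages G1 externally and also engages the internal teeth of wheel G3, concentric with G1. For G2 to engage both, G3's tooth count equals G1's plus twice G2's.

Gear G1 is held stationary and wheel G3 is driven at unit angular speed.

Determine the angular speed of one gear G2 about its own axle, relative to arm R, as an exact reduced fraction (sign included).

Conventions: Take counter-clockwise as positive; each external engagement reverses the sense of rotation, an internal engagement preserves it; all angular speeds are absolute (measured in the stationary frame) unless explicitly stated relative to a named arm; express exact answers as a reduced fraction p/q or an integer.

2175/2392

planetary set (29T centre, 23T on arm, 75T internal) — Willis relation
ring teeth: 29 + 2·23 = 75
29(ω_sun−ω_arm) = −75(ω_ring−ω_arm),  ω_sun = 0, ω_ring = 1
29(0−ω_arm) = −75(1−ω_arm)  ⇒  104·ω_arm = 75  ⇒  ω_arm = 75/104
sun–planet mesh: 29·(0−75/104) = −23·(ω_p−ω_arm)  ⇒  ω_p−ω_arm = 2175/2392
exact speed ratio = 2175/2392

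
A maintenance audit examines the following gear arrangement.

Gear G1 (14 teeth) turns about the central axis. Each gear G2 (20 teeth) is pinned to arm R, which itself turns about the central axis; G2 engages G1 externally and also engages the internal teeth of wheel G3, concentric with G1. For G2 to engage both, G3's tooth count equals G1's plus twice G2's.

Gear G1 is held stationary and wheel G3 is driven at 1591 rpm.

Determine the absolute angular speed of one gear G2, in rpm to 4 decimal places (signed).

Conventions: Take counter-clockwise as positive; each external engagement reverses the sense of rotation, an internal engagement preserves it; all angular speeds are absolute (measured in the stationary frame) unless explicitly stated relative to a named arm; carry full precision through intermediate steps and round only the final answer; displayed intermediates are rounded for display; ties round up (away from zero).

+2147.8500 rpm

topology: planetary set — G1 14T / G2 20T / G3 54T, arm = carrier (Willis)
normalise by the input: solve with ω_ring = 1, then scale by 1591 rpm
ring teeth: 14 + 2·20 = 54
14(ω_sun−ω_arm) = −54(ω_ring−ω_arm),  ω_sun = 0, ω_ring = 1
14(0−ω_arm) = −54(1−ω_arm)  ⇒  68·ω_arm = 54  ⇒  ω_arm = 27/34
sun–planet mesh: 14·(0−27/34) = −20·(ω_p−ω_arm)  ⇒  ω_p−ω_arm = 189/340
ω_p = 27/34 + 189/340 = 27/20
scale: ω_p = 27/20 × 1591 rpm = +2147.8500 rpm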